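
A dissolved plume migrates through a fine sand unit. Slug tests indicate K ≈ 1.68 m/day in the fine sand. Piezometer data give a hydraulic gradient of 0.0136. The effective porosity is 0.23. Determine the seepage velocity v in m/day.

Hydraulic gradient i = 0.0136.
Darcy flux q = K · i = 1.680 × 0.01360 = 0.02285 m/day.
Seepage velocity v = q / n_e = 0.02285 / 0.23 = 0.09934 m/day.

0.0993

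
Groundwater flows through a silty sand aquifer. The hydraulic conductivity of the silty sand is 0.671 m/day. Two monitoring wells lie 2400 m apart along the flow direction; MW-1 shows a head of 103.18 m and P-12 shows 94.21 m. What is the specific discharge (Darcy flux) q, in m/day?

Hydraulic gradient i = (103.18 − 94.21) / 2400 = 8.97 / 2400 = 0.003738.
Specific discharge q = K · i = 0.6710 × 0.003738 = 0.002508 m/day.

0.00251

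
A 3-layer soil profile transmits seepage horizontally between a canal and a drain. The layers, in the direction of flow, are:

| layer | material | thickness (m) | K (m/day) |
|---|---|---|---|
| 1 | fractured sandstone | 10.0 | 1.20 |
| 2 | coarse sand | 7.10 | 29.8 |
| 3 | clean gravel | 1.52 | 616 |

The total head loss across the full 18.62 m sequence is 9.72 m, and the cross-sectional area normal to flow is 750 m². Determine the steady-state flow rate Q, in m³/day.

850

Flow is perpendicular to layering, so the layers act in series and the equivalent K is the thickness-weighted harmonic mean.
Total thickness L = 10.0 + 7.10 + 1.52 = 18.62 m.
Σ(b_i/K_i) = 10.0/1.20 + 7.10/29.8 + 1.52/616 = 8.574 d.
K_eq = L / Σ(b_i/K_i) = 18.62 / 8.574 = 2.172 m/day.
Q = K_eq · A · (Δh/L) = 2.172 × 750 × (9.72/18.62) = 850.2 m³/day.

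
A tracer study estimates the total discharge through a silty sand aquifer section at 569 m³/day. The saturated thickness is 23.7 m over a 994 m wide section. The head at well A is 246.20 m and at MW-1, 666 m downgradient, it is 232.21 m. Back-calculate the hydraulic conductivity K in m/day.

1.15

Cross-sectional area A = 994 × 23.7 = 23558 m².
Hydraulic gradient i = (246.20 − 232.21) / 666 = 13.99 / 666 = 0.02101.
From Q = K·A·i, K = Q / (A·i) = 569 / (23558 × 0.02101) = 1.150 m/day.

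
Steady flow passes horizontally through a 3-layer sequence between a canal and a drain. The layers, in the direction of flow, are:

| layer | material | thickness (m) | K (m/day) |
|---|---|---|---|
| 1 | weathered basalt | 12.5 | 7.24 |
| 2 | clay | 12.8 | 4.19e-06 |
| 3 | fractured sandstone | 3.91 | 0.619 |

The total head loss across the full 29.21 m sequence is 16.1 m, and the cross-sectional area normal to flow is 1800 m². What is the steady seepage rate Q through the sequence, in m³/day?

Flow is perpendicular to layering, so the layers act in series and the equivalent K is the thickness-weighted harmonic mean.
Total thickness L = 12.5 + 12.8 + 3.91 = 29.21 m.
Σ(b_i/K_i) = 12.5/7.24 + 12.8/4.19e-06 + 3.91/0.619 = 3.055e+06 d.
K_eq = L / Σ(b_i/K_i) = 29.21 / 3.055e+06 = 9.562e-06 m/day.
Q = K_eq · A · (Δh/L) = 9.562e-06 × 1800 × (16.1/29.21) = 0.009486 m³/day.

0.00949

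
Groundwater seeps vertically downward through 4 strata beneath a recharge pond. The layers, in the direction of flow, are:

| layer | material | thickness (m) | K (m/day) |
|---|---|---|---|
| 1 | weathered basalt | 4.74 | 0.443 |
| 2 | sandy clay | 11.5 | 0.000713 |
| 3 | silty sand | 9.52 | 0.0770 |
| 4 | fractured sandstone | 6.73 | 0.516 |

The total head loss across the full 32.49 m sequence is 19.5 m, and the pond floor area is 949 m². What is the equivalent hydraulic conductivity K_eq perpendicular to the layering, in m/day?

0.00200

Flow is perpendicular to layering, so the layers act in series and the equivalent K is the thickness-weighted harmonic mean.
Total thickness L = 4.74 + 11.5 + 9.52 + 6.73 = 32.49 m.
Σ(b_i/K_i) = 4.74/0.443 + 11.5/0.000713 + 9.52/0.0770 + 6.73/0.516 = 16276 d.
K_eq = L / Σ(b_i/K_i) = 32.49 / 16276 = 0.001996 m/day.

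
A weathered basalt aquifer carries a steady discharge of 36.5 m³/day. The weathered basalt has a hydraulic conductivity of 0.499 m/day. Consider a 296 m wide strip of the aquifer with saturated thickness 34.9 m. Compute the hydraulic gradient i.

Cross-sectional area A = 296 × 34.9 = 10330 m².
From Q = K·A·i, i = Q / (K·A) = 36.5 / (0.4990 × 10330) = 0.007081.

0.00708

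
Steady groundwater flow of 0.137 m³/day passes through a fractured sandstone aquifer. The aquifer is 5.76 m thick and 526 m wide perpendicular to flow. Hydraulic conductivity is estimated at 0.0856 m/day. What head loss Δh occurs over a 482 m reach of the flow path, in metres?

Cross-sectional area A = 526 × 5.76 = 3030 m².
From Q = K·A·i, i = Q / (K·A) = 0.137 / (0.08560 × 3030) = 0.0005282.
Head loss Δh = i · L = 0.0005282 × 482 = 0.2546 m.

0.255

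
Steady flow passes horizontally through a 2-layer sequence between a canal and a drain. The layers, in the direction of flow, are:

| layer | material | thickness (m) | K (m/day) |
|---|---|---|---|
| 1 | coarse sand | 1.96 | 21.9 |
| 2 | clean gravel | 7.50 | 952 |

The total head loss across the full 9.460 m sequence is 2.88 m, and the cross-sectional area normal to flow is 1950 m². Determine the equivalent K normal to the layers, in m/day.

Flow is perpendicular to layering, so the layers act in series and the equivalent K is the thickness-weighted harmonic mean.
Total thickness L = 1.96 + 7.50 = 9.460 m.
Σ(b_i/K_i) = 1.96/21.9 + 7.50/952 = 0.09738 d.
K_eq = L / Σ(b_i/K_i) = 9.460 / 0.09738 = 97.15 m/day.

97.1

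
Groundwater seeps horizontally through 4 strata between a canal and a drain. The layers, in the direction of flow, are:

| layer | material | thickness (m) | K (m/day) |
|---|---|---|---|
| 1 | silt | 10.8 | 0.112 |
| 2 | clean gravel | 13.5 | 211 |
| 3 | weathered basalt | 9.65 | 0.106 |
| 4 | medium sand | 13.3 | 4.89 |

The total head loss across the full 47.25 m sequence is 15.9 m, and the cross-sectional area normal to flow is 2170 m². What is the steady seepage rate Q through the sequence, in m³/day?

181

Flow is perpendicular to layering, so the layers act in series and the equivalent K is the thickness-weighted harmonic mean.
Total thickness L = 10.8 + 13.5 + 9.65 + 13.3 = 47.25 m.
Σ(b_i/K_i) = 10.8/0.112 + 13.5/211 + 9.65/0.106 + 13.3/4.89 = 190.3 d.
K_eq = L / Σ(b_i/K_i) = 47.25 / 190.3 = 0.2484 m/day.
Q = K_eq · A · (Δh/L) = 0.2484 × 2170 × (15.9/47.25) = 181.4 m³/day.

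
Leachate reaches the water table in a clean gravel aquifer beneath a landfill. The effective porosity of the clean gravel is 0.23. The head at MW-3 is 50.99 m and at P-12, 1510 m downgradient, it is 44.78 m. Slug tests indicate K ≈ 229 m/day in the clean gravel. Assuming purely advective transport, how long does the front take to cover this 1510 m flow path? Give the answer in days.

Hydraulic gradient i = (50.99 − 44.78) / 1510 = 6.21 / 1510 = 0.004113.
Darcy flux q = K · i = 229.0 × 0.004113 = 0.9418 m/day.
Seepage velocity v = q / n_e = 0.9418 / 0.23 = 4.095 m/day.
Travel time t = L / v = 1510 / 4.095 = 368.8 days.

369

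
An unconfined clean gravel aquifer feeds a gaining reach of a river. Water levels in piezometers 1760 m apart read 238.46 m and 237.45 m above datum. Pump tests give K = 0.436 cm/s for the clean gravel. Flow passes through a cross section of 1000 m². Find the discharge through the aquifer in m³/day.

216

Convert K: 0.436 cm/s × 864 = 376.7 m/day.
Hydraulic gradient i = (238.46 − 237.45) / 1760 = 1.01 / 1760 = 0.0005739.
Darcy's law: Q = K · A · i = 376.7 × 1000 × 0.0005739 = 216.2 m³/day.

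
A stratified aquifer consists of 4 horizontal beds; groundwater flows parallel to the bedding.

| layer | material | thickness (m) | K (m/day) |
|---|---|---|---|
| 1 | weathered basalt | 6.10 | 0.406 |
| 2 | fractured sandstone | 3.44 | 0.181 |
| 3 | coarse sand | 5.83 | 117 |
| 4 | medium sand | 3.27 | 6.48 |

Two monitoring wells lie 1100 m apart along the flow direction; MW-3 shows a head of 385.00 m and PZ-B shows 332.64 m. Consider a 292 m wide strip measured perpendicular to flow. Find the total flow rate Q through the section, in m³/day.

Flow is parallel to layering, so each bed carries its own Darcy discharge and the transmissivities add.
Σ(K_i·b_i) = 0.406×6.10 + 0.181×3.44 + 117×5.83 + 6.48×3.27 = 706.4 m²/day.
Hydraulic gradient i = (385.00 − 332.64) / 1100 = 52.36 / 1100 = 0.04760.
Q = Σ(K_i·b_i) · W · i = 706.4 × 292 × 0.04760 = 9818 m³/day.

9820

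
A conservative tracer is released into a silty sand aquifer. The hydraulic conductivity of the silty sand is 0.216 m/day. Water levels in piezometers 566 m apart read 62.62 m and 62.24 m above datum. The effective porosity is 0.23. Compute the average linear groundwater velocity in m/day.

Hydraulic gradient i = (62.62 − 62.24) / 566 = 0.38 / 566 = 0.0006714.
Darcy flux q = K · i = 0.2160 × 0.0006714 = 0.0001450 m/day.
Seepage velocity v = q / n_e = 0.0001450 / 0.23 = 0.0006305 m/day.

0.000631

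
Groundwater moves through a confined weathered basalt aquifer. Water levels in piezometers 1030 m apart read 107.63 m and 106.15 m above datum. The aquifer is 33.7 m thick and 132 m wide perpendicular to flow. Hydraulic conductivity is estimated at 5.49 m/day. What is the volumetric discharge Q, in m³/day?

35.1

Cross-sectional area A = 132 × 33.7 = 4448 m².
Hydraulic gradient i = (107.63 − 106.15) / 1030 = 1.48 / 1030 = 0.001437.
Darcy's law: Q = K · A · i = 5.490 × 4448 × 0.001437 = 35.09 m³/day.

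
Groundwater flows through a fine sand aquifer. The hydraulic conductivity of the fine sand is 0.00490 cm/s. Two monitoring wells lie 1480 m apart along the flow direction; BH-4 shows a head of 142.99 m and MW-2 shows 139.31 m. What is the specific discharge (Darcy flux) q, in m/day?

0.0105

Convert K: 0.00490 cm/s × 864 = 4.234 m/day.
Hydraulic gradient i = (142.99 − 139.31) / 1480 = 3.68 / 1480 = 0.002486.
Specific discharge q = K · i = 4.234 × 0.002486 = 0.01053 m/day.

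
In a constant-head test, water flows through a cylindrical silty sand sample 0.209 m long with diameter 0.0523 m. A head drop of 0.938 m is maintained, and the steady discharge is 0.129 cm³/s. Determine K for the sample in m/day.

1.16

Cross-sectional area A = π·(d/2)² = π × (0.0523/2)² = 0.002148 m².
Convert discharge: 0.129 cm³/s = 1.290e-07 m³/s.
Darcy's law rearranged: K = Q·L / (A·Δh) = 1.290e-07 × 0.209 / (0.002148 × 0.938) = 1.338e-05 m/s = 1.156 m/day.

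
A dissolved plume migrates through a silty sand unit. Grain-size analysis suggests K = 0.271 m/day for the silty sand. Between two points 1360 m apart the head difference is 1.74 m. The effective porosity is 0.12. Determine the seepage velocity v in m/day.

Hydraulic gradient i = Δh / L = 1.74 / 1360 = 0.001279.
Darcy flux q = K · i = 0.2710 × 0.001279 = 0.0003467 m/day.
Seepage velocity v = q / n_e = 0.0003467 / 0.12 = 0.002889 m/day.

0.00289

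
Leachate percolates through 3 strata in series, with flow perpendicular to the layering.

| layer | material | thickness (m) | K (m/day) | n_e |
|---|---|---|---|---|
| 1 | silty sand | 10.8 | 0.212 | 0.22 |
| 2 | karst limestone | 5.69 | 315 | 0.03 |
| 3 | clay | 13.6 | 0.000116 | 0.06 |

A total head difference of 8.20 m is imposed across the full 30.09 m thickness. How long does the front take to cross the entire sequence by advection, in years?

With flow normal to the layers, continuity requires the same specific discharge q through every layer.
Σ(b_i/K_i) = 10.8/0.212 + 5.69/315 + 13.6/0.000116 = 1.173e+05 d.
q = Δh / Σ(b_i/K_i) = 8.20 / 1.173e+05 = 6.991e-05 m/day.
In each layer the seepage velocity is v_i = q/n_i, so the layer transit time is t_i = b_i·n_i / q:
  layer 1 (silty sand): t_1 = 10.8 × 0.22 / 6.991e-05 = 33986 d
  layer 2 (karst limestone): t_2 = 5.69 × 0.03 / 6.991e-05 = 2442 d
  layer 3 (clay): t_3 = 13.6 × 0.06 / 6.991e-05 = 11672 d
Total t = Σ t_i = 48100 days = 131.7 years.

132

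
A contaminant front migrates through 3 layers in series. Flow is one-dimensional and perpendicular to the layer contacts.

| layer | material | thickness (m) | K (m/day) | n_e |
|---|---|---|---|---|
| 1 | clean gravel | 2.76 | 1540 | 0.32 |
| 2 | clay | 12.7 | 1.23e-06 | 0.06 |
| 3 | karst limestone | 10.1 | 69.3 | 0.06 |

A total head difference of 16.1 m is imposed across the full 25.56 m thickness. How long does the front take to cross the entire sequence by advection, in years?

3950

With flow normal to the layers, continuity requires the same specific discharge q through every layer.
Σ(b_i/K_i) = 2.76/1540 + 12.7/1.23e-06 + 10.1/69.3 = 1.033e+07 d.
q = Δh / Σ(b_i/K_i) = 16.1 / 1.033e+07 = 1.559e-06 m/day.
In each layer the seepage velocity is v_i = q/n_i, so the layer transit time is t_i = b_i·n_i / q:
  layer 1 (clean gravel): t_1 = 2.76 × 0.32 / 1.559e-06 = 5.664e+05 d
  layer 2 (clay): t_2 = 12.7 × 0.06 / 1.559e-06 = 4.887e+05 d
  layer 3 (karst limestone): t_3 = 10.1 × 0.06 / 1.559e-06 = 3.886e+05 d
Total t = Σ t_i = 1.444e+06 days = 3953 years.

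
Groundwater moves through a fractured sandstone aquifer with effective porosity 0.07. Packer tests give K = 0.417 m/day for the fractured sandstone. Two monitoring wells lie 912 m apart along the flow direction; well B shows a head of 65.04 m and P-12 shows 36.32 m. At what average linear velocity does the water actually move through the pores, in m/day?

Hydraulic gradient i = (65.04 − 36.32) / 912 = 28.72 / 912 = 0.03149.
Darcy flux q = K · i = 0.4170 × 0.03149 = 0.01313 m/day.
Seepage velocity v = q / n_e = 0.01313 / 0.07 = 0.1876 m/day.

0.188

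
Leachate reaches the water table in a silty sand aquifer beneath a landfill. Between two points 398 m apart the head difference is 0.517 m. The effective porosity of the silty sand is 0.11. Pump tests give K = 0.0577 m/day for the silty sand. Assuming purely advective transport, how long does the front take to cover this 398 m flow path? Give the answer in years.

1600

Hydraulic gradient i = Δh / L = 0.517 / 398 = 0.001299.
Darcy flux q = K · i = 0.05770 × 0.001299 = 7.495e-05 m/day.
Seepage velocity v = q / n_e = 7.495e-05 / 0.11 = 0.0006814 m/day.
Travel time t = L / v = 398 / 0.0006814 = 5.841e+05 days = 1599 years.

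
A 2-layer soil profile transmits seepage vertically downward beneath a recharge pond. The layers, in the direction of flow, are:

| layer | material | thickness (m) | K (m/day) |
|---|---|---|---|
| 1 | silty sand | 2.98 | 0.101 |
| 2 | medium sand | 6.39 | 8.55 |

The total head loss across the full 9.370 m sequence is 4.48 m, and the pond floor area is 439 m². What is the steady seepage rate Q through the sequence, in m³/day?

Flow is perpendicular to layering, so the layers act in series and the equivalent K is the thickness-weighted harmonic mean.
Total thickness L = 2.98 + 6.39 = 9.370 m.
Σ(b_i/K_i) = 2.98/0.101 + 6.39/8.55 = 30.25 d.
K_eq = L / Σ(b_i/K_i) = 9.370 / 30.25 = 0.3097 m/day.
Q = K_eq · A · (Δh/L) = 0.3097 × 439 × (4.48/9.370) = 65.01 m³/day.

65.0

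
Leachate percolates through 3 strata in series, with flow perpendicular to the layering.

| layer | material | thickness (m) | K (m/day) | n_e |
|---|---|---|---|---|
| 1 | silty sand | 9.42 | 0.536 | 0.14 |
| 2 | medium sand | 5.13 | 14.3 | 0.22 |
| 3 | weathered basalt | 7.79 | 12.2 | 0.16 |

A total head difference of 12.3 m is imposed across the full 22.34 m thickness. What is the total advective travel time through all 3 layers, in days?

With flow normal to the layers, continuity requires the same specific discharge q through every layer.
Σ(b_i/K_i) = 9.42/0.536 + 5.13/14.3 + 7.79/12.2 = 18.57 d.
q = Δh / Σ(b_i/K_i) = 12.3 / 18.57 = 0.6623 m/day.
In each layer the seepage velocity is v_i = q/n_i, so the layer transit time is t_i = b_i·n_i / q:
  layer 1 (silty sand): t_1 = 9.42 × 0.14 / 0.6623 = 1.991 d
  layer 2 (medium sand): t_2 = 5.13 × 0.22 / 0.6623 = 1.704 d
  layer 3 (weathered basalt): t_3 = 7.79 × 0.16 / 0.6623 = 1.882 d
Total t = Σ t_i = 5.577 days.

5.58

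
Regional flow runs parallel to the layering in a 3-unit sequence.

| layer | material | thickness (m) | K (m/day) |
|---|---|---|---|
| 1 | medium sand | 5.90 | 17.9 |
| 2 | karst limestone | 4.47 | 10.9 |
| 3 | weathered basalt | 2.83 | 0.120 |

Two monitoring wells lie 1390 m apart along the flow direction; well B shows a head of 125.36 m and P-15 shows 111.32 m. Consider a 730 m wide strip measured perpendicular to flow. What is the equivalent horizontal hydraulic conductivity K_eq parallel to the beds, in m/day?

11.7

Flow is parallel to layering, so each bed carries its own Darcy discharge and the transmissivities add.
Σ(K_i·b_i) = 17.9×5.90 + 10.9×4.47 + 0.120×2.83 = 154.7 m²/day.
Total thickness b = 13.20 m, so K_eq = Σ(K_i·b_i)/b = 11.72 m/day.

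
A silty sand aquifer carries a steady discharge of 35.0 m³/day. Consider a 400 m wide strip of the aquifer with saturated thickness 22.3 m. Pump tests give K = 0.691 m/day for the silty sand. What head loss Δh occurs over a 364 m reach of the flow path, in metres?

2.07

Cross-sectional area A = 400 × 22.3 = 8920 m².
From Q = K·A·i, i = Q / (K·A) = 35.0 / (0.6910 × 8920) = 0.005678.
Head loss Δh = i · L = 0.005678 × 364 = 2.067 m.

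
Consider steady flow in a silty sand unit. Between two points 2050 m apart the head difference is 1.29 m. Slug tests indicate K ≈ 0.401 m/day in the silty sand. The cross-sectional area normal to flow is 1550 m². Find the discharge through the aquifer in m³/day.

Hydraulic gradient i = Δh / L = 1.29 / 2050 = 0.0006293.
Darcy's law: Q = K · A · i = 0.4010 × 1550 × 0.0006293 = 0.3911 m³/day.

0.391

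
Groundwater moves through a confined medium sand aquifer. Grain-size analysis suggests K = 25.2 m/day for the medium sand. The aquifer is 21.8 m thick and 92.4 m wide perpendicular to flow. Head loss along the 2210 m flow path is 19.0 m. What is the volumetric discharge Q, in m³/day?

436

Cross-sectional area A = 92.4 × 21.8 = 2014 m².
Hydraulic gradient i = Δh / L = 19.0 / 2210 = 0.008597.
Darcy's law: Q = K · A · i = 25.20 × 2014 × 0.008597 = 436.4 m³/day.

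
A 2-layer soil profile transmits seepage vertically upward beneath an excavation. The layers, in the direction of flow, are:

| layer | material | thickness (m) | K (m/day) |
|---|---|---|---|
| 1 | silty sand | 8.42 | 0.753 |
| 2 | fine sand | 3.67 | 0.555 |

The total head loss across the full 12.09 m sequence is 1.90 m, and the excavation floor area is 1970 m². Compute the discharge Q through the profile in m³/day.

210

Flow is perpendicular to layering, so the layers act in series and the equivalent K is the thickness-weighted harmonic mean.
Total thickness L = 8.42 + 3.67 = 12.09 m.
Σ(b_i/K_i) = 8.42/0.753 + 3.67/0.555 = 17.79 d.
K_eq = L / Σ(b_i/K_i) = 12.09 / 17.79 = 0.6794 m/day.
Q = K_eq · A · (Δh/L) = 0.6794 × 1970 × (1.90/12.09) = 210.3 m³/day.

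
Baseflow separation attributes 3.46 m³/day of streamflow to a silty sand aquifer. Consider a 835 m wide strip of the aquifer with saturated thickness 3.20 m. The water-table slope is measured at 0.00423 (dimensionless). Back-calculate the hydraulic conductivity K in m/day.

0.306

Cross-sectional area A = 835 × 3.20 = 2672 m².
Hydraulic gradient i = 0.00423.
From Q = K·A·i, K = Q / (A·i) = 3.46 / (2672 × 0.004230) = 0.3061 m/day.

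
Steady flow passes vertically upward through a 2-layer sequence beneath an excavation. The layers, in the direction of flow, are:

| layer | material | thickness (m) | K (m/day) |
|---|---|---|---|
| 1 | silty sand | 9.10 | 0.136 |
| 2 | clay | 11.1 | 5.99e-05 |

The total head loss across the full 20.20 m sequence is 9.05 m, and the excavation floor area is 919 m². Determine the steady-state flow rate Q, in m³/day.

0.0449

Flow is perpendicular to layering, so the layers act in series and the equivalent K is the thickness-weighted harmonic mean.
Total thickness L = 9.10 + 11.1 = 20.20 m.
Σ(b_i/K_i) = 9.10/0.136 + 11.1/5.99e-05 = 1.854e+05 d.
K_eq = L / Σ(b_i/K_i) = 20.20 / 1.854e+05 = 0.0001090 m/day.
Q = K_eq · A · (Δh/L) = 0.0001090 × 919 × (9.05/20.20) = 0.04487 m³/day.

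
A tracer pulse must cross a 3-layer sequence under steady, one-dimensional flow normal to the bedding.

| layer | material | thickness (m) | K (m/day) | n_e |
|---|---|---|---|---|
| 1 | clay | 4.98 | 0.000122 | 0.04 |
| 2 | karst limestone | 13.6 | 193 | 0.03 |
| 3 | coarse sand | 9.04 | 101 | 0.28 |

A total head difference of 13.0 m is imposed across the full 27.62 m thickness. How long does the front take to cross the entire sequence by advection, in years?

27.0

With flow normal to the layers, continuity requires the same specific discharge q through every layer.
Σ(b_i/K_i) = 4.98/0.000122 + 13.6/193 + 9.04/101 = 40820 d.
q = Δh / Σ(b_i/K_i) = 13.0 / 40820 = 0.0003185 m/day.
In each layer the seepage velocity is v_i = q/n_i, so the layer transit time is t_i = b_i·n_i / q:
  layer 1 (clay): t_1 = 4.98 × 0.04 / 0.0003185 = 625.5 d
  layer 2 (karst limestone): t_2 = 13.6 × 0.03 / 0.0003185 = 1281 d
  layer 3 (coarse sand): t_3 = 9.04 × 0.28 / 0.0003185 = 7948 d
Total t = Σ t_i = 9855 days = 26.98 years.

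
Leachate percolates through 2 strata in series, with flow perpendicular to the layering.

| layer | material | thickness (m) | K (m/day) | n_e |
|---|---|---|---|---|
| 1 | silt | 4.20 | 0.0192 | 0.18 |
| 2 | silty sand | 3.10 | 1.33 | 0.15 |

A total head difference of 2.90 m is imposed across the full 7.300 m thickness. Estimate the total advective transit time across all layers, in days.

With flow normal to the layers, continuity requires the same specific discharge q through every layer.
Σ(b_i/K_i) = 4.20/0.0192 + 3.10/1.33 = 221.1 d.
q = Δh / Σ(b_i/K_i) = 2.90 / 221.1 = 0.01312 m/day.
In each layer the seepage velocity is v_i = q/n_i, so the layer transit time is t_i = b_i·n_i / q:
  layer 1 (silt): t_1 = 4.20 × 0.18 / 0.01312 = 57.63 d
  layer 2 (silty sand): t_2 = 3.10 × 0.15 / 0.01312 = 35.45 d
Total t = Σ t_i = 93.08 days.

93.1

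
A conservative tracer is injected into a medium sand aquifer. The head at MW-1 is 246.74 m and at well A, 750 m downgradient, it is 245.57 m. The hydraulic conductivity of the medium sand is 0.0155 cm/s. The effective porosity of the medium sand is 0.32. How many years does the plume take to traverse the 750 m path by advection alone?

Convert K: 0.0155 cm/s × 864 = 13.39 m/day.
Hydraulic gradient i = (246.74 − 245.57) / 750 = 1.17 / 750 = 0.001560.
Darcy flux q = K · i = 13.39 × 0.001560 = 0.02089 m/day.
Seepage velocity v = q / n_e = 0.02089 / 0.32 = 0.06529 m/day.
Travel time t = L / v = 750 / 0.06529 = 11488 days = 31.45 years.

31.5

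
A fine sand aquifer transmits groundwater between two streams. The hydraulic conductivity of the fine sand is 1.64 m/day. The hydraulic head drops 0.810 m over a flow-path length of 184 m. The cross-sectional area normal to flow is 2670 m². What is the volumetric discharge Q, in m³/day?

Hydraulic gradient i = Δh / L = 0.810 / 184 = 0.004402.
Darcy's law: Q = K · A · i = 1.640 × 2670 × 0.004402 = 19.28 m³/day.

19.3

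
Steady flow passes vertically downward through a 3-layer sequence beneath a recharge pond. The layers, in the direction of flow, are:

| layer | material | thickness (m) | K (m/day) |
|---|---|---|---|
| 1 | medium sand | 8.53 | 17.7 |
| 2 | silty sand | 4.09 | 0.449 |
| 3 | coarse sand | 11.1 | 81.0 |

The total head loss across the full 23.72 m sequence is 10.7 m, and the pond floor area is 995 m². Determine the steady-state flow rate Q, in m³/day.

Flow is perpendicular to layering, so the layers act in series and the equivalent K is the thickness-weighted harmonic mean.
Total thickness L = 8.53 + 4.09 + 11.1 = 23.72 m.
Σ(b_i/K_i) = 8.53/17.7 + 4.09/0.449 + 11.1/81.0 = 9.728 d.
K_eq = L / Σ(b_i/K_i) = 23.72 / 9.728 = 2.438 m/day.
Q = K_eq · A · (Δh/L) = 2.438 × 995 × (10.7/23.72) = 1094 m³/day.

1090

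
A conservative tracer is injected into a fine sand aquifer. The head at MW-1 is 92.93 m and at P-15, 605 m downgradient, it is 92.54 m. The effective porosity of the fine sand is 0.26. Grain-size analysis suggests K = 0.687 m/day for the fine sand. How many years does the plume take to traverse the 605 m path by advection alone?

Hydraulic gradient i = (92.93 − 92.54) / 605 = 0.39 / 605 = 0.0006446.
Darcy flux q = K · i = 0.6870 × 0.0006446 = 0.0004429 m/day.
Seepage velocity v = q / n_e = 0.0004429 / 0.26 = 0.001703 m/day.
Travel time t = L / v = 605 / 0.001703 = 3.552e+05 days = 972.5 years.

972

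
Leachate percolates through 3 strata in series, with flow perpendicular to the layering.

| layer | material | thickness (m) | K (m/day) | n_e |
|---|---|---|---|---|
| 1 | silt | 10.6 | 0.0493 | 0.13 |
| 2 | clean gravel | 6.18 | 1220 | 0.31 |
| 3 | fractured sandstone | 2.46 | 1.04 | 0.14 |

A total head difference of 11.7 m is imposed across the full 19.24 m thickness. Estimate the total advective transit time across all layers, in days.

With flow normal to the layers, continuity requires the same specific discharge q through every layer.
Σ(b_i/K_i) = 10.6/0.0493 + 6.18/1220 + 2.46/1.04 = 217.4 d.
q = Δh / Σ(b_i/K_i) = 11.7 / 217.4 = 0.05382 m/day.
In each layer the seepage velocity is v_i = q/n_i, so the layer transit time is t_i = b_i·n_i / q:
  layer 1 (silt): t_1 = 10.6 × 0.13 / 0.05382 = 25.60 d
  layer 2 (clean gravel): t_2 = 6.18 × 0.31 / 0.05382 = 35.59 d
  layer 3 (fractured sandstone): t_3 = 2.46 × 0.14 / 0.05382 = 6.399 d
Total t = Σ t_i = 67.60 days.

67.6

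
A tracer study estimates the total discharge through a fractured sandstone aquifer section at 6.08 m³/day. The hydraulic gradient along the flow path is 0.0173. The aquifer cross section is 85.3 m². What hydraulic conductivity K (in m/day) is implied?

Hydraulic gradient i = 0.0173.
From Q = K·A·i, K = Q / (A·i) = 6.08 / (85.30 × 0.01730) = 4.120 m/day.

4.12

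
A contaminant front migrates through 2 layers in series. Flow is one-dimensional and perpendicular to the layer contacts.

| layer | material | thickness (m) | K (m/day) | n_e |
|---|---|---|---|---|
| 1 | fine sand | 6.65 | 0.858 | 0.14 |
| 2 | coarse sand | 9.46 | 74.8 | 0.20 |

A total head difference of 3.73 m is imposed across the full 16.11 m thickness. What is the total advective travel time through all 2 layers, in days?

With flow normal to the layers, continuity requires the same specific discharge q through every layer.
Σ(b_i/K_i) = 6.65/0.858 + 9.46/74.8 = 7.877 d.
q = Δh / Σ(b_i/K_i) = 3.73 / 7.877 = 0.4735 m/day.
In each layer the seepage velocity is v_i = q/n_i, so the layer transit time is t_i = b_i·n_i / q:
  layer 1 (fine sand): t_1 = 6.65 × 0.14 / 0.4735 = 1.966 d
  layer 2 (coarse sand): t_2 = 9.46 × 0.20 / 0.4735 = 3.996 d
Total t = Σ t_i = 5.962 days.

5.96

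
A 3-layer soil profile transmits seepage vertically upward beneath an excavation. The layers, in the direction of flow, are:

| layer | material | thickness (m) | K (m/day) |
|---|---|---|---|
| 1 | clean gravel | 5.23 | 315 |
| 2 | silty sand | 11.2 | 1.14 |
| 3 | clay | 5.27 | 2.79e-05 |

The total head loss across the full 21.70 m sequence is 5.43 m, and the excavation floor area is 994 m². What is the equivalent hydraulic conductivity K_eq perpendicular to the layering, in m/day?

Flow is perpendicular to layering, so the layers act in series and the equivalent K is the thickness-weighted harmonic mean.
Total thickness L = 5.23 + 11.2 + 5.27 = 21.70 m.
Σ(b_i/K_i) = 5.23/315 + 11.2/1.14 + 5.27/2.79e-05 = 1.889e+05 d.
K_eq = L / Σ(b_i/K_i) = 21.70 / 1.889e+05 = 0.0001149 m/day.

0.000115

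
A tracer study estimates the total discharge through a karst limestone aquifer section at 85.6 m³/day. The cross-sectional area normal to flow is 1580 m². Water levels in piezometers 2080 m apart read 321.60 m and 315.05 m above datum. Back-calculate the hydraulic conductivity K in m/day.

17.2

Hydraulic gradient i = (321.60 − 315.05) / 2080 = 6.55 / 2080 = 0.003149.
From Q = K·A·i, K = Q / (A·i) = 85.6 / (1580 × 0.003149) = 17.20 m/day.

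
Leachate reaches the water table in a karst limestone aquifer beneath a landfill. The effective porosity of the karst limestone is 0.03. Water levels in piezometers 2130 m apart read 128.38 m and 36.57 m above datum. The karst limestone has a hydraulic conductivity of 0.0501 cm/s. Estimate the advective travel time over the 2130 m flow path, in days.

Convert K: 0.0501 cm/s × 864 = 43.29 m/day.
Hydraulic gradient i = (128.38 − 36.57) / 2130 = 91.81 / 2130 = 0.04310.
Darcy flux q = K · i = 43.29 × 0.04310 = 1.866 m/day.
Seepage velocity v = q / n_e = 1.866 / 0.03 = 62.19 m/day.
Travel time t = L / v = 2130 / 62.19 = 34.25 days.

34.2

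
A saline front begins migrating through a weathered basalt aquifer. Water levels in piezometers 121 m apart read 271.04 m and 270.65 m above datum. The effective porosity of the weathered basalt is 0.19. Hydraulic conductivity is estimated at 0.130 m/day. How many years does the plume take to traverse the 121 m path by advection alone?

Hydraulic gradient i = (271.04 − 270.65) / 121 = 0.39 / 121 = 0.003223.
Darcy flux q = K · i = 0.1300 × 0.003223 = 0.0004190 m/day.
Seepage velocity v = q / n_e = 0.0004190 / 0.19 = 0.002205 m/day.
Travel time t = L / v = 121 / 0.002205 = 54868 days = 150.2 years.

150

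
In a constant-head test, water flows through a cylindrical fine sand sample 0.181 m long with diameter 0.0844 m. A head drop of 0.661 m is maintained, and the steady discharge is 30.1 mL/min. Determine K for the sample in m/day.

2.12

Cross-sectional area A = π·(d/2)² = π × (0.0844/2)² = 0.005595 m².
Convert discharge: 30.1 mL/min = 5.017e-07 m³/s.
Darcy's law rearranged: K = Q·L / (A·Δh) = 5.017e-07 × 0.181 / (0.005595 × 0.661) = 2.455e-05 m/s = 2.121 m/day.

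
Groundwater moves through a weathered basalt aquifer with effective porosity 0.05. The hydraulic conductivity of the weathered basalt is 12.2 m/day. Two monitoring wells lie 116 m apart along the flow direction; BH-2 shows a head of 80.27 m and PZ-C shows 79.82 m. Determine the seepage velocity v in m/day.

Hydraulic gradient i = (80.27 − 79.82) / 116 = 0.45 / 116 = 0.003879.
Darcy flux q = K · i = 12.20 × 0.003879 = 0.04733 m/day.
Seepage velocity v = q / n_e = 0.04733 / 0.05 = 0.9466 m/day.

0.947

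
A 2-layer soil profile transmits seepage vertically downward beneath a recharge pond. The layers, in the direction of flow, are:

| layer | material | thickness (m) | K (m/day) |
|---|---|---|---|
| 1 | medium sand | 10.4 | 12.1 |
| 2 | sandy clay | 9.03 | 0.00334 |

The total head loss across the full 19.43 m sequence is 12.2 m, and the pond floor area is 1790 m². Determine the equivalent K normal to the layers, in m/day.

0.00718

Flow is perpendicular to layering, so the layers act in series and the equivalent K is the thickness-weighted harmonic mean.
Total thickness L = 10.4 + 9.03 = 19.43 m.
Σ(b_i/K_i) = 10.4/12.1 + 9.03/0.00334 = 2704 d.
K_eq = L / Σ(b_i/K_i) = 19.43 / 2704 = 0.007184 m/day.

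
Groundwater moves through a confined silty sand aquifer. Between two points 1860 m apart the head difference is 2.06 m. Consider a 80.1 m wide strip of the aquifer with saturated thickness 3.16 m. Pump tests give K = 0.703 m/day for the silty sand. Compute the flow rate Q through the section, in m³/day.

Cross-sectional area A = 80.1 × 3.16 = 253.1 m².
Hydraulic gradient i = Δh / L = 2.06 / 1860 = 0.001108.
Darcy's law: Q = K · A · i = 0.7030 × 253.1 × 0.001108 = 0.1971 m³/day.

0.197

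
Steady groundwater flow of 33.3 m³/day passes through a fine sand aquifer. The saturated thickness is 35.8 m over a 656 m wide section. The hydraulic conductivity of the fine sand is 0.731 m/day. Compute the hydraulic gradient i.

Cross-sectional area A = 656 × 35.8 = 23485 m².
From Q = K·A·i, i = Q / (K·A) = 33.3 / (0.7310 × 23485) = 0.001940.

0.00194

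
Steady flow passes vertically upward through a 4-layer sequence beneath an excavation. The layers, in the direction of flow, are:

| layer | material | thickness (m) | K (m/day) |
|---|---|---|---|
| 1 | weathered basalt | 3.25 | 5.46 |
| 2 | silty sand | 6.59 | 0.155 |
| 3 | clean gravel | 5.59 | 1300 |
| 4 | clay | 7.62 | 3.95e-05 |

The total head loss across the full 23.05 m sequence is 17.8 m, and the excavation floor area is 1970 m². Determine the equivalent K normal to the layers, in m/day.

0.000119

Flow is perpendicular to layering, so the layers act in series and the equivalent K is the thickness-weighted harmonic mean.
Total thickness L = 3.25 + 6.59 + 5.59 + 7.62 = 23.05 m.
Σ(b_i/K_i) = 3.25/5.46 + 6.59/0.155 + 5.59/1300 + 7.62/3.95e-05 = 1.930e+05 d.
K_eq = L / Σ(b_i/K_i) = 23.05 / 1.930e+05 = 0.0001195 m/day.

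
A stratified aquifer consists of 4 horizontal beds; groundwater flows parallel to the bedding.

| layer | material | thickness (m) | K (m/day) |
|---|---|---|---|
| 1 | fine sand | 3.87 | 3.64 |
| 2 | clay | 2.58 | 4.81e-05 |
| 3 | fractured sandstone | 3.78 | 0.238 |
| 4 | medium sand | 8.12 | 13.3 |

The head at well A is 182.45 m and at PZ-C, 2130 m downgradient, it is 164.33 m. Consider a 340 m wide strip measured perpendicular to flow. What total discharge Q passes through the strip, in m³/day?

Flow is parallel to layering, so each bed carries its own Darcy discharge and the transmissivities add.
Σ(K_i·b_i) = 3.64×3.87 + 4.81e-05×2.58 + 0.238×3.78 + 13.3×8.12 = 123.0 m²/day.
Hydraulic gradient i = (182.45 − 164.33) / 2130 = 18.12 / 2130 = 0.008507.
Q = Σ(K_i·b_i) · W · i = 123.0 × 340 × 0.008507 = 355.7 m³/day.

356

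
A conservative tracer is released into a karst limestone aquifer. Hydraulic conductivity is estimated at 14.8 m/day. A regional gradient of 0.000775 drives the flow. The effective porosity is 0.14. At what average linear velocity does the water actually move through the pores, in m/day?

0.0819

Hydraulic gradient i = 0.000775.
Darcy flux q = K · i = 14.80 × 0.0007750 = 0.01147 m/day.
Seepage velocity v = q / n_e = 0.01147 / 0.14 = 0.08193 m/day.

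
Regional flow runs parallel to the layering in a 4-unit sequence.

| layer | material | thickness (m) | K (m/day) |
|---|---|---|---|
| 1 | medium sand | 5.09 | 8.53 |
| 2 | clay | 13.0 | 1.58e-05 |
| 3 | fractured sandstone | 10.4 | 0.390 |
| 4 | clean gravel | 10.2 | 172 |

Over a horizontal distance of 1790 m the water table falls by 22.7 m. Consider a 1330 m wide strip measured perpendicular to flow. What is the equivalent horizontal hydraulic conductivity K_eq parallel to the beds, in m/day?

46.6

Flow is parallel to layering, so each bed carries its own Darcy discharge and the transmissivities add.
Σ(K_i·b_i) = 8.53×5.09 + 1.58e-05×13.0 + 0.390×10.4 + 172×10.2 = 1802 m²/day.
Total thickness b = 38.69 m, so K_eq = Σ(K_i·b_i)/b = 46.57 m/day.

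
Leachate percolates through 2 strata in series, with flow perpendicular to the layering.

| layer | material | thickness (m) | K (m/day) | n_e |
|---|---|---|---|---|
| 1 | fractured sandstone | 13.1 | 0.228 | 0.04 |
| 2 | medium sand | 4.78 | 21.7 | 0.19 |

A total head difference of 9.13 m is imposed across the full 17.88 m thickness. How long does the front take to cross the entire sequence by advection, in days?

With flow normal to the layers, continuity requires the same specific discharge q through every layer.
Σ(b_i/K_i) = 13.1/0.228 + 4.78/21.7 = 57.68 d.
q = Δh / Σ(b_i/K_i) = 9.13 / 57.68 = 0.1583 m/day.
In each layer the seepage velocity is v_i = q/n_i, so the layer transit time is t_i = b_i·n_i / q:
  layer 1 (fractured sandstone): t_1 = 13.1 × 0.04 / 0.1583 = 3.310 d
  layer 2 (medium sand): t_2 = 4.78 × 0.19 / 0.1583 = 5.737 d
Total t = Σ t_i = 9.048 days.

9.05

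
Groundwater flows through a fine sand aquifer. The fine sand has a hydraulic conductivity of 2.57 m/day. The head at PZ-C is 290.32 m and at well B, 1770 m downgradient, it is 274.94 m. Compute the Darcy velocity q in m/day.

Hydraulic gradient i = (290.32 − 274.94) / 1770 = 15.38 / 1770 = 0.008689.
Specific discharge q = K · i = 2.570 × 0.008689 = 0.02233 m/day.

0.0223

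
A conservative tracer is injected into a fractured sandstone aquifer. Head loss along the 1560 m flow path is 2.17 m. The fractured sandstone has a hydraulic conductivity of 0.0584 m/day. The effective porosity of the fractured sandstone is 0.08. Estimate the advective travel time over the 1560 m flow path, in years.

Hydraulic gradient i = Δh / L = 2.17 / 1560 = 0.001391.
Darcy flux q = K · i = 0.05840 × 0.001391 = 8.124e-05 m/day.
Seepage velocity v = q / n_e = 8.124e-05 / 0.08 = 0.001015 m/day.
Travel time t = L / v = 1560 / 0.001015 = 1.536e+06 days = 4206 years.

4210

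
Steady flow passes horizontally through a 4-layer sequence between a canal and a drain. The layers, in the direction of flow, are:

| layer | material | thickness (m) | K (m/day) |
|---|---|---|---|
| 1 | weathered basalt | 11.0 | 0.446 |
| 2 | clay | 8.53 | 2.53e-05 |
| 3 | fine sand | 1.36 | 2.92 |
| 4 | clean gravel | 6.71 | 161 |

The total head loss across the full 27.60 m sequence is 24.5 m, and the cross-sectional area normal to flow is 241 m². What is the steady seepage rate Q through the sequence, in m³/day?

Flow is perpendicular to layering, so the layers act in series and the equivalent K is the thickness-weighted harmonic mean.
Total thickness L = 11.0 + 8.53 + 1.36 + 6.71 = 27.60 m.
Σ(b_i/K_i) = 11.0/0.446 + 8.53/2.53e-05 + 1.36/2.92 + 6.71/161 = 3.372e+05 d.
K_eq = L / Σ(b_i/K_i) = 27.60 / 3.372e+05 = 8.186e-05 m/day.
Q = K_eq · A · (Δh/L) = 8.186e-05 × 241 × (24.5/27.60) = 0.01751 m³/day.

0.0175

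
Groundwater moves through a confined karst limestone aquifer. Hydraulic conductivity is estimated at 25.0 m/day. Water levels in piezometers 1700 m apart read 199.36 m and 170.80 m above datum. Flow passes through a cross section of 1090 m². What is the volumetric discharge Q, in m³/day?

458

Hydraulic gradient i = (199.36 − 170.80) / 1700 = 28.56 / 1700 = 0.01680.
Darcy's law: Q = K · A · i = 25.00 × 1090 × 0.01680 = 457.8 m³/day.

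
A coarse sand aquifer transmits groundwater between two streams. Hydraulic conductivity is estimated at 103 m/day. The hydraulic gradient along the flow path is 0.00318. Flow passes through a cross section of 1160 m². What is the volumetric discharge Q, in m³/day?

Hydraulic gradient i = 0.00318.
Darcy's law: Q = K · A · i = 103.0 × 1160 × 0.003180 = 379.9 m³/day.

380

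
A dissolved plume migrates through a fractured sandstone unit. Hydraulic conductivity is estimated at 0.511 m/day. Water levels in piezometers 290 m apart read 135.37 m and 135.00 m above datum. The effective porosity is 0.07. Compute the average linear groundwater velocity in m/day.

Hydraulic gradient i = (135.37 − 135.00) / 290 = 0.37 / 290 = 0.001276.
Darcy flux q = K · i = 0.5110 × 0.001276 = 0.0006520 m/day.
Seepage velocity v = q / n_e = 0.0006520 / 0.07 = 0.009314 m/day.

0.00931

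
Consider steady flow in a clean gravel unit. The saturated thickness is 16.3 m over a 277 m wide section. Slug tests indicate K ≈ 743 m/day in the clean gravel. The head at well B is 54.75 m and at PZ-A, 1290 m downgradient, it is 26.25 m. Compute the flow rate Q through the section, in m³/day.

74100

Cross-sectional area A = 277 × 16.3 = 4515 m².
Hydraulic gradient i = (54.75 − 26.25) / 1290 = 28.5 / 1290 = 0.02209.
Darcy's law: Q = K · A · i = 743.0 × 4515 × 0.02209 = 74116 m³/day.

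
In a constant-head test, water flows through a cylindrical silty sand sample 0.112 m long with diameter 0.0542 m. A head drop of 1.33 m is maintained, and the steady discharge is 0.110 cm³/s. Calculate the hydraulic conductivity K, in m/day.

Cross-sectional area A = π·(d/2)² = π × (0.0542/2)² = 0.002307 m².
Convert discharge: 0.110 cm³/s = 1.100e-07 m³/s.
Darcy's law rearranged: K = Q·L / (A·Δh) = 1.100e-07 × 0.112 / (0.002307 × 1.33) = 4.015e-06 m/s = 0.3469 m/day.

0.347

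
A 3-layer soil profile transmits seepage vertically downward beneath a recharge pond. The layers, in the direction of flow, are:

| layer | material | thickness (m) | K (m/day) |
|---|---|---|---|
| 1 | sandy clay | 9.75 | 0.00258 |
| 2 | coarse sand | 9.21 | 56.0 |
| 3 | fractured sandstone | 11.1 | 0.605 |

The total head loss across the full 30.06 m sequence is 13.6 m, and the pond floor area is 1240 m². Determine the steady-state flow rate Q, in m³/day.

Flow is perpendicular to layering, so the layers act in series and the equivalent K is the thickness-weighted harmonic mean.
Total thickness L = 9.75 + 9.21 + 11.1 = 30.06 m.
Σ(b_i/K_i) = 9.75/0.00258 + 9.21/56.0 + 11.1/0.605 = 3798 d.
K_eq = L / Σ(b_i/K_i) = 30.06 / 3798 = 0.007916 m/day.
Q = K_eq · A · (Δh/L) = 0.007916 × 1240 × (13.6/30.06) = 4.441 m³/day.

4.44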